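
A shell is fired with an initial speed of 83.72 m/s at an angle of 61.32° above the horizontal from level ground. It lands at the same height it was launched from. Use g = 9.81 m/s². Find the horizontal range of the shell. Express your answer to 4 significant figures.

Components: v_x = 83.72 cos 61.32° = 40.179 m/s, v_y = 83.72 sin 61.32° = 73.449 m/s.
Time of flight (same landing height): t = 2 v_y / g = 2 × 73.449 / 9.81 = 14.974 s.
Range: R = v_x · t = 40.179 × 14.974 = 601.6 m.

601.6 m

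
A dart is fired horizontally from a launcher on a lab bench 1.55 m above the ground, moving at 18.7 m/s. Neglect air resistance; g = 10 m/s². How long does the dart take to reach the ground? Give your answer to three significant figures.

The horizontal speed doesn't affect the fall. With v_y0 = 0, h = ½ g t².
t = √(2 × 1.55 / 10) = √0.3100 = 0.557 s.

0.557 s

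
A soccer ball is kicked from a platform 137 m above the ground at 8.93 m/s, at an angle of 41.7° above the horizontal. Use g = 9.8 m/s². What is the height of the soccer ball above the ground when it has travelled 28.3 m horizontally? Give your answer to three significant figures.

73.9 m

v_x = 8.93 cos 41.7° = 6.667 m/s, v_y0 = 8.93 sin 41.7° = 5.941 m/s.
Time to reach x = 28.3 m: t = x / v_x = 28.3 / 6.667 = 4.245 s.
y = 137 + v_y0 t − ½ g t² = 137 + 5.941×4.245 − 4.900×4.245² = 73.9 m.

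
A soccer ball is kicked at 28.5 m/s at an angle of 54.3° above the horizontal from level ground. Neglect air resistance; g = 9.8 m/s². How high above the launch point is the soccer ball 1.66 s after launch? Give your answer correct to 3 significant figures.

v_y0 = 28.5 sin 54.3° = 23.14 m/s.
y(t) = v_y0 t − ½ g t² = 23.14×1.66 − 4.900×1.66² = 24.9 m.

24.9 m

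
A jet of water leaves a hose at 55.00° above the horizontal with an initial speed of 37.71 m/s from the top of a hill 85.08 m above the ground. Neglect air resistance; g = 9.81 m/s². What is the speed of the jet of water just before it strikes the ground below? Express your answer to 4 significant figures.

55.60 m/s

v_x = 37.71 cos 55.00° = 21.630 m/s is unchanged throughout.
For the vertical component, v_y² = v_y0² + 2 g h = (30.890)² + 2×9.81×85.08 = 2623.5, so |v_y| = 51.220 m/s.
Impact speed = √(v_x² + v_y²) = √(467.86 + 2623.5) = 55.60 m/s.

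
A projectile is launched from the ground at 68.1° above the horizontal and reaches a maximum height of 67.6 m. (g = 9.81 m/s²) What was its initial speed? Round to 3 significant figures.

At maximum height v_y = 0, so (v₀ sin θ)² = 2 g H.
v₀ sin 68.1° = √(2 × 9.81 × 67.6) = 36.42 m/s.
v₀ = 36.42 / sin 68.1° = 36.42 / 0.9278 = 39.3 m/s.

39.3 m/s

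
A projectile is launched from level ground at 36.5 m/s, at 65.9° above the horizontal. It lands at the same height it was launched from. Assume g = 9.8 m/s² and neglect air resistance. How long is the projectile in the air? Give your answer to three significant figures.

6.80 s

Vertical component: v_y = 36.5 sin 65.9° = 33.32 m/s.
For a projectile landing at launch height, time of flight is t = 2 v_y / g = 2 × 33.32 / 9.8 = 6.80 s.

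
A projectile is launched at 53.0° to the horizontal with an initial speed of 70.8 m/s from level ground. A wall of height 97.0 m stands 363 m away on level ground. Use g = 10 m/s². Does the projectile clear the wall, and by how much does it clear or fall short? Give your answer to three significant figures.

Yes — it clears the wall by 21.8 m.

v_x = 70.8 cos 53.0° = 42.61 m/s; v_y0 = 70.8 sin 53.0° = 56.54 m/s.
Time to reach the wall: t = 363 / 42.61 = 8.519 s.
Height at that point: y = 56.54×8.519 − 5.000×8.519² = 118.8 m.
That is 118.8 − 97.0 = 21.8 m above the top of the wall, so the projectile clears it.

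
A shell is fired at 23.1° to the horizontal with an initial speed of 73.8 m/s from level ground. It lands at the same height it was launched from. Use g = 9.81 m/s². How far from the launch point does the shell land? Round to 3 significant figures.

Components: v_x = 73.8 cos 23.1° = 67.88 m/s, v_y = 73.8 sin 23.1° = 28.95 m/s.
Time of flight (same landing height): t = 2 v_y / g = 2 × 28.95 / 9.81 = 5.902 s.
Range: R = v_x · t = 67.88 × 5.902 = 401 m.

401 m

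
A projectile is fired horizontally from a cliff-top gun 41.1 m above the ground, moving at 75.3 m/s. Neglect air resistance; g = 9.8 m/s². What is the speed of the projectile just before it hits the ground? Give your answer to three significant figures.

80.5 m/s

Fall time: t = √(2 × 41.1 / 9.8) = 2.896 s.
At impact: v_x = 75.3 m/s (unchanged), v_y = g t = 9.8 × 2.896 = 28.38 m/s.
Speed = √(v_x² + v_y²) = √(5670 + 805.4) = 80.5 m/s.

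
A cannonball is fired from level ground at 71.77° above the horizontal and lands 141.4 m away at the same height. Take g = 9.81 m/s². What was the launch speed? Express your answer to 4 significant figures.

48.31 m/s

On level ground, R = v₀² sin(2θ) / g, so v₀ = √(R g / sin 2θ).
sin(2 × 71.77°) = 0.5943.
v₀ = √(141.4 × 9.81 / 0.5943) = √2334.1 = 48.31 m/s.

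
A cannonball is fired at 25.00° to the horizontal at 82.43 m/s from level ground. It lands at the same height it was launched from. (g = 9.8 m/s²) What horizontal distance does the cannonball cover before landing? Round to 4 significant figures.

For level ground, R = v₀² sin(2θ) / g.
sin(2 × 25.00°) = sin 50.000° = 0.7660.
R = (82.43)² × 0.7660 / 9.8 = 531.1 m.

531.1 m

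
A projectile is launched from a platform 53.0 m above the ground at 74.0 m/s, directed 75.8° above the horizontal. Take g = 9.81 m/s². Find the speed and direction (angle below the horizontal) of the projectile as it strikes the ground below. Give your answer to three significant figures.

80.7 m/s at 77.0° below the horizontal

v_x = 74.0 cos 75.8° = 18.15 m/s (constant).
|v_y| at impact = √((71.74)² + 2×9.81×53.0) = 78.65 m/s.
Speed = √(18.15² + 78.65²) = 80.7 m/s; angle = arctan(78.65/18.15) = 77.0° below horizontal.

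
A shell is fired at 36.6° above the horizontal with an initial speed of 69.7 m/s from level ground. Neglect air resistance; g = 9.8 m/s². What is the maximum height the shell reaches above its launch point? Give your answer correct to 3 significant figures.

88.1 m

Vertical component of launch velocity: v_y = 69.7 sin 36.6° = 41.56 m/s.
At the highest point the vertical velocity is zero, so v_y² = 2 g h_max.
h_max = (41.56)² / (2 × 9.8) = 1727 / 19.60 = 88.1 m.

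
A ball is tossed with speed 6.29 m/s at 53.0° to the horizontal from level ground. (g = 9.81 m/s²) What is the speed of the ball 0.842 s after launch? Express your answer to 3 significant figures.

v_x = 6.29 cos 53.0° = 3.785 m/s (constant).
v_y(t) = 6.29 sin 53.0° − g t = 5.023 − 9.81 × 0.842 = -3.237 m/s.
Speed = √(v_x² + v_y²) = √(14.33 + 10.48) = 4.98 m/s.

4.98 m/s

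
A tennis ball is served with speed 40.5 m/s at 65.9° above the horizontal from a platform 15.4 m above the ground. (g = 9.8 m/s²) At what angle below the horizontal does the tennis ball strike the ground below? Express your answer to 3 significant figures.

v_x = 40.5 cos 65.9° = 16.54 m/s.
At impact |v_y| = √(v_y0² + 2 g h) = √(36.97² + 2×9.8×15.4) = 40.85 m/s.
Angle below horizontal = arctan(|v_y| / v_x) = arctan(40.85 / 16.54) = 68.0°.

68.0°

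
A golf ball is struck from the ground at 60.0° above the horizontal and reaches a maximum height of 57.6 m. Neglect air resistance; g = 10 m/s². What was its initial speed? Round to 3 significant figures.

39.2 m/s

At maximum height v_y = 0, so (v₀ sin θ)² = 2 g H.
v₀ sin 60.0° = √(2 × 10 × 57.6) = 33.94 m/s.
v₀ = 33.94 / sin 60.0° = 33.94 / 0.8660 = 39.2 m/s.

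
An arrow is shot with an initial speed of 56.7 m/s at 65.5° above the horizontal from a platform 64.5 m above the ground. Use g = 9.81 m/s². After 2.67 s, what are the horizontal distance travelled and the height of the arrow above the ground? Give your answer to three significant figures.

x = 62.8 m, y = 167 m

v_x = 56.7 cos 65.5° = 23.51 m/s; v_y0 = 56.7 sin 65.5° = 51.59 m/s.
x = v_x t = 23.51 × 2.67 = 62.8 m.
y = 64.5 + v_y0 t − ½ g t² = 167 m.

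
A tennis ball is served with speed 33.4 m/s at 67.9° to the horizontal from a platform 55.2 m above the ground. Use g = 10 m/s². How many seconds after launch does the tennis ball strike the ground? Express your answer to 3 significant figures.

7.64 s

Vertical component: v_y = 33.4 sin 67.9° = 30.95 m/s.
Taking up as positive with launch at y = 55.2 m, landing at y = 0: 0 = 55.2 + 30.95 t − ½(10) t².
Solving 5.000 t² − 30.95 t − 55.2 = 0 gives t = [30.95 + √(30.95² + 4·5.000·55.2)] / 10.00 = 7.64 s.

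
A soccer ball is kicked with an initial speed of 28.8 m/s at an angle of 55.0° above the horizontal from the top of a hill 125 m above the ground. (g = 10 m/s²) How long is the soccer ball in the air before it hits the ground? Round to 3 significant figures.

Vertical component: v_y = 28.8 sin 55.0° = 23.59 m/s.
Taking up as positive with launch at y = 125 m, landing at y = 0: 0 = 125 + 23.59 t − ½(10) t².
Solving 5.000 t² − 23.59 t − 125 = 0 gives t = [23.59 + √(23.59² + 4·5.000·125)] / 10.00 = 7.89 s.

7.89 s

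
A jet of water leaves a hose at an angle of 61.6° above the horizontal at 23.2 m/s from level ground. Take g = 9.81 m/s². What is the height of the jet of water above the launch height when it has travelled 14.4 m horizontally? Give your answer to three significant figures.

18.3 m

v_x = 23.2 cos 61.6° = 11.03 m/s, v_y0 = 23.2 sin 61.6° = 20.41 m/s.
Time to reach x = 14.4 m: t = x / v_x = 14.4 / 11.03 = 1.306 s.
y = v_y0 t − ½ g t² = 20.41×1.306 − 4.905×1.306² = 18.3 m.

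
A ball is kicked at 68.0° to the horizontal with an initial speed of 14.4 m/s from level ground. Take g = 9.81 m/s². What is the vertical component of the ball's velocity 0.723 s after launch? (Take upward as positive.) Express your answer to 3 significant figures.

Initial vertical component: v_y0 = 14.4 sin 68.0° = 13.35 m/s.
v_y(t) = v_y0 − g t = 13.35 − 9.81 × 0.723 = 6.26 m/s.

6.26 m/s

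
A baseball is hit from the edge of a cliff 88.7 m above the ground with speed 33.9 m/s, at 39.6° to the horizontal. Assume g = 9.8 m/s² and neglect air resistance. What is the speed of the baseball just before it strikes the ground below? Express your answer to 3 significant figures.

53.7 m/s

v_x = 33.9 cos 39.6° = 26.12 m/s is unchanged throughout.
For the vertical component, v_y² = v_y0² + 2 g h = (21.61)² + 2×9.8×88.7 = 2206, so |v_y| = 46.97 m/s.
Impact speed = √(v_x² + v_y²) = √(682.3 + 2206) = 53.7 m/s.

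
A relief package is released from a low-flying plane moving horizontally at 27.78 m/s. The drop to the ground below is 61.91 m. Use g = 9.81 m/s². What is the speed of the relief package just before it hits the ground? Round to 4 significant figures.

Fall time: t = √(2 × 61.91 / 9.81) = 3.5527 s.
At impact: v_x = 27.78 m/s (unchanged), v_y = g t = 9.81 × 3.5527 = 34.852 m/s.
Speed = √(v_x² + v_y²) = √(771.73 + 1214.7) = 44.57 m/s.

44.57 m/s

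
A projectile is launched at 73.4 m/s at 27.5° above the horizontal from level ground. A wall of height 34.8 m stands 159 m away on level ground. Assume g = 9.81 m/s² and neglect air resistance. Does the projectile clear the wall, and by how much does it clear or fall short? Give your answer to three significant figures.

v_x = 73.4 cos 27.5° = 65.11 m/s; v_y0 = 73.4 sin 27.5° = 33.89 m/s.
Time to reach the wall: t = 159 / 65.11 = 2.442 s.
Height at that point: y = 33.89×2.442 − 4.905×2.442² = 53.51 m.
That is 53.51 − 34.8 = 18.7 m above the top of the wall, so the projectile clears it.

Yes — it clears the wall by 18.7 m.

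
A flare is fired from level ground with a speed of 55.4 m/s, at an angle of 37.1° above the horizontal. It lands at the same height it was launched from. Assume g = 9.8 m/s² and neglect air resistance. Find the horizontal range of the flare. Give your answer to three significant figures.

Components: v_x = 55.4 cos 37.1° = 44.19 m/s, v_y = 55.4 sin 37.1° = 33.42 m/s.
Time of flight (same landing height): t = 2 v_y / g = 2 × 33.42 / 9.8 = 6.820 s.
Range: R = v_x · t = 44.19 × 6.820 = 301 m.

301 m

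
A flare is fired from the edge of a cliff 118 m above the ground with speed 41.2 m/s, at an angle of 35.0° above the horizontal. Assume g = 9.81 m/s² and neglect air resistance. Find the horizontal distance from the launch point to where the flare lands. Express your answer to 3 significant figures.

266 m

Components: v_x = 41.2 cos 35.0° = 33.75 m/s, v_y = 41.2 sin 35.0° = 23.63 m/s.
Vertical: 0 = 118 + 23.63 t − ½(9.81) t² ⇒ 4.905 t² − 23.63 t − 118 = 0.
t = [23.63 + √(558.4 + 2315)] / 9.810 = 7.873 s.
Horizontal: R = v_x · t = 33.75 × 7.873 = 266 m.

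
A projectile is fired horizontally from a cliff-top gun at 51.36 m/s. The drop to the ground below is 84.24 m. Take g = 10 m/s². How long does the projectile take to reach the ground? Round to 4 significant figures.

4.105 s

The horizontal speed doesn't affect the fall. With v_y0 = 0, h = ½ g t².
t = √(2 × 84.24 / 10) = √16.848 = 4.105 s.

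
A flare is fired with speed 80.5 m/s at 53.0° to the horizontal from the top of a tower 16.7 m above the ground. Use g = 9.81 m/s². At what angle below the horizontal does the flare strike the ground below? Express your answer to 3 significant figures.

54.0°

v_x = 80.5 cos 53.0° = 48.45 m/s.
At impact |v_y| = √(v_y0² + 2 g h) = √(64.29² + 2×9.81×16.7) = 66.79 m/s.
Angle below horizontal = arctan(|v_y| / v_x) = arctan(66.79 / 48.45) = 54.0°.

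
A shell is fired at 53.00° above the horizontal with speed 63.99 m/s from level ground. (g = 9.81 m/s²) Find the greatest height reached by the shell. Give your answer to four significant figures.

Vertical component of launch velocity: v_y = 63.99 sin 53.00° = 51.105 m/s.
At the highest point the vertical velocity is zero, so v_y² = 2 g h_max.
h_max = (51.105)² / (2 × 9.81) = 2611.7 / 19.62 = 133.1 m.

133.1 m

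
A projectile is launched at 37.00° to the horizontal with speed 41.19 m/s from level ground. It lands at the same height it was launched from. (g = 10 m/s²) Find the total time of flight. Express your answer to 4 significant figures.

Vertical component: v_y = 41.19 sin 37.00° = 24.789 m/s.
For a projectile landing at launch height, time of flight is t = 2 v_y / g = 2 × 24.789 / 10 = 4.958 s.

4.958 s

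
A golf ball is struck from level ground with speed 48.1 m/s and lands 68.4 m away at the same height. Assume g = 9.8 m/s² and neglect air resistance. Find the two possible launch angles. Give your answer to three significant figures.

8.42° and 81.6°

Level-ground range: R = v₀² sin(2θ)/g ⇒ sin 2θ = R g / v₀² = 68.4×9.8/48.1² = 0.2897.
2θ = arcsin(0.2897) = 16.84° or 180° − 16.84° = 163.16°.
So θ = 8.42° or θ = 81.6°.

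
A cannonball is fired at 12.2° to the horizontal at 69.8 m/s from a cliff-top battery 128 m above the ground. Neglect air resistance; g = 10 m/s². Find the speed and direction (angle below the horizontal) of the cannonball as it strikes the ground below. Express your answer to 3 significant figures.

v_x = 69.8 cos 12.2° = 68.22 m/s (constant).
|v_y| at impact = √((14.75)² + 2×10×128) = 52.70 m/s.
Speed = √(68.22² + 52.70²) = 86.2 m/s; angle = arctan(52.70/68.22) = 37.7° below horizontal.

86.2 m/s at 37.7° below the horizontal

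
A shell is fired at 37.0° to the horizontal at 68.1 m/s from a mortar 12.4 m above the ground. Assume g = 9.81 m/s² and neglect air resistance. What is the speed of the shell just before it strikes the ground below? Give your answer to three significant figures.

v_x = 68.1 cos 37.0° = 54.39 m/s is unchanged throughout.
For the vertical component, v_y² = v_y0² + 2 g h = (40.98)² + 2×9.81×12.4 = 1923, so |v_y| = 43.85 m/s.
Impact speed = √(v_x² + v_y²) = √(2958 + 1923) = 69.9 m/s.

69.9 m/s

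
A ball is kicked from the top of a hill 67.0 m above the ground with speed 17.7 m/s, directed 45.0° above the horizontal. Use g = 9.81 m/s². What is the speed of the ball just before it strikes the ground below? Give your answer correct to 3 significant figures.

v_x = 17.7 cos 45.0° = 12.52 m/s is unchanged throughout.
For the vertical component, v_y² = v_y0² + 2 g h = (12.52)² + 2×9.81×67.0 = 1471, so |v_y| = 38.35 m/s.
Impact speed = √(v_x² + v_y²) = √(156.8 + 1471) = 40.3 m/s.

40.3 m/s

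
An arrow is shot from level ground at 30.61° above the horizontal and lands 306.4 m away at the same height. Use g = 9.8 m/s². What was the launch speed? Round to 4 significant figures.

On level ground, R = v₀² sin(2θ) / g, so v₀ = √(R g / sin 2θ).
sin(2 × 30.61°) = 0.8765.
v₀ = √(306.4 × 9.8 / 0.8765) = √3425.8 = 58.53 m/s.

58.53 m/s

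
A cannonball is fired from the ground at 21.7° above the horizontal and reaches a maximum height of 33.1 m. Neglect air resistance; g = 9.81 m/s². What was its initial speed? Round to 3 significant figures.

At maximum height v_y = 0, so (v₀ sin θ)² = 2 g H.
v₀ sin 21.7° = √(2 × 9.81 × 33.1) = 25.48 m/s.
v₀ = 25.48 / sin 21.7° = 25.48 / 0.3697 = 68.9 m/s.

68.9 m/s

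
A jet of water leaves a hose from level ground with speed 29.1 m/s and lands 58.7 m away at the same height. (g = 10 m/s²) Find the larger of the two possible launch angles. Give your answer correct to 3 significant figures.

Level-ground range: R = v₀² sin(2θ)/g ⇒ sin 2θ = R g / v₀² = 58.7×10/29.1² = 0.6932.
2θ = arcsin(0.6932) = 43.88° or 180° − 43.88° = 136.12°.
So θ = 21.9° or θ = 68.1°.

68.1°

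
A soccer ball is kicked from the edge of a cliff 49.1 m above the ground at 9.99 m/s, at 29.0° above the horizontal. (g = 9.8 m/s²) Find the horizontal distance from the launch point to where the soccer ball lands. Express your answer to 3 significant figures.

Components: v_x = 9.99 cos 29.0° = 8.737 m/s, v_y = 9.99 sin 29.0° = 4.843 m/s.
Vertical: 0 = 49.1 + 4.843 t − ½(9.8) t² ⇒ 4.900 t² − 4.843 t − 49.1 = 0.
t = [4.843 + √(23.45 + 962.4)] / 9.800 = 3.698 s.
Horizontal: R = v_x · t = 8.737 × 3.698 = 32.3 m.

32.3 m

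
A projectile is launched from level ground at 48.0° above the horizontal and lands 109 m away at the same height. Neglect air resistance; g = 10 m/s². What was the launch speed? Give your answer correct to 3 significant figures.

33.1 m/s

On level ground, R = v₀² sin(2θ) / g, so v₀ = √(R g / sin 2θ).
sin(2 × 48.0°) = 0.9945.
v₀ = √(109 × 10 / 0.9945) = √1096 = 33.1 m/s.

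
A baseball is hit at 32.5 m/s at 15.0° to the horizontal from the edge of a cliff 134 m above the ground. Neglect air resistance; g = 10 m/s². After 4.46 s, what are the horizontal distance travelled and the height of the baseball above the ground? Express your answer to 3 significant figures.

v_x = 32.5 cos 15.0° = 31.39 m/s; v_y0 = 32.5 sin 15.0° = 8.412 m/s.
x = v_x t = 31.39 × 4.46 = 140 m.
y = 134 + v_y0 t − ½ g t² = 72.1 m.

x = 140 m, y = 72.1 m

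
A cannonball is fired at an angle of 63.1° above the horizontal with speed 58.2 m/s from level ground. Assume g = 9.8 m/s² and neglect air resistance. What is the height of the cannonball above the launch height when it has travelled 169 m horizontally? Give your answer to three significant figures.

131 m

v_x = 58.2 cos 63.1° = 26.33 m/s, v_y0 = 58.2 sin 63.1° = 51.90 m/s.
Time to reach x = 169 m: t = x / v_x = 169 / 26.33 = 6.419 s.
y = v_y0 t − ½ g t² = 51.90×6.419 − 4.900×6.419² = 131 m.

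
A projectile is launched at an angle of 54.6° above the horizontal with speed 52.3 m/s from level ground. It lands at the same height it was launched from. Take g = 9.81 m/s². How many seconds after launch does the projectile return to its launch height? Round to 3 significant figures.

Vertical component: v_y = 52.3 sin 54.6° = 42.63 m/s.
For a projectile landing at launch height, time of flight is t = 2 v_y / g = 2 × 42.63 / 9.81 = 8.69 s.

8.69 s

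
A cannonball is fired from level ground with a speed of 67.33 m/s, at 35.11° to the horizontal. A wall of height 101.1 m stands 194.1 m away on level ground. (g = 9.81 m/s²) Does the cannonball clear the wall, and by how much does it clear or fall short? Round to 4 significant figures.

No — it falls 25.55 m short of clearing the wall.

v_x = 67.33 cos 35.11° = 55.079 m/s; v_y0 = 67.33 sin 35.11° = 38.725 m/s.
Time to reach the wall: t = 194.1 / 55.079 = 3.5240 s.
Height at that point: y = 38.725×3.5240 − 4.905×3.5240² = 75.554 m.
That is 101.1 − 75.554 = 25.55 m below the top of the wall, so the cannonball does not clear it.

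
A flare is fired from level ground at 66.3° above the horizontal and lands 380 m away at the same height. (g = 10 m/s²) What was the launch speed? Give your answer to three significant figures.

On level ground, R = v₀² sin(2θ) / g, so v₀ = √(R g / sin 2θ).
sin(2 × 66.3°) = 0.7361.
v₀ = √(380 × 10 / 0.7361) = √5162 = 71.8 m/s.

71.8 m/s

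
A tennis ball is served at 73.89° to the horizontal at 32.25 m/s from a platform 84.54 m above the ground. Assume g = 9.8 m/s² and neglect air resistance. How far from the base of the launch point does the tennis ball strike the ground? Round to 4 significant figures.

Components: v_x = 32.25 cos 73.89° = 8.9488 m/s, v_y = 32.25 sin 73.89° = 30.984 m/s.
Vertical: 0 = 84.54 + 30.984 t − ½(9.8) t² ⇒ 4.900 t² − 30.984 t − 84.54 = 0.
t = [30.984 + √(960.01 + 1657.0)] / 9.800 = 8.3817 s.
Horizontal: R = v_x · t = 8.9488 × 8.3817 = 75.01 m.

75.01 m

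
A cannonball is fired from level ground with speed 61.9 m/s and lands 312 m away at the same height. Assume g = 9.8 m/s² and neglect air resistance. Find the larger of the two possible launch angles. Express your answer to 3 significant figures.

63.5°

Level-ground range: R = v₀² sin(2θ)/g ⇒ sin 2θ = R g / v₀² = 312×9.8/61.9² = 0.7980.
2θ = arcsin(0.7980) = 52.94° or 180° − 52.94° = 127.06°.
So θ = 26.5° or θ = 63.5°.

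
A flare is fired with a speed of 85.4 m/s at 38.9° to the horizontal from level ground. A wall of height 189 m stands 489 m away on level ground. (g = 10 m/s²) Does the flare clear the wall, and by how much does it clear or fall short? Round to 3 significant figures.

v_x = 85.4 cos 38.9° = 66.46 m/s; v_y0 = 85.4 sin 38.9° = 53.63 m/s.
Time to reach the wall: t = 489 / 66.46 = 7.358 s.
Height at that point: y = 53.63×7.358 − 5.000×7.358² = 123.9 m.
That is 189 − 123.9 = 65.1 m below the top of the wall, so the flare does not clear it.

No — it falls 65.1 m short of clearing the wall.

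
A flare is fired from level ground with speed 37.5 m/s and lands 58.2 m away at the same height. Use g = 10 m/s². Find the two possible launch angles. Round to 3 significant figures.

12.2° and 77.8°

Level-ground range: R = v₀² sin(2θ)/g ⇒ sin 2θ = R g / v₀² = 58.2×10/37.5² = 0.4139.
2θ = arcsin(0.4139) = 24.45° or 180° − 24.45° = 155.55°.
So θ = 12.2° or θ = 77.8°.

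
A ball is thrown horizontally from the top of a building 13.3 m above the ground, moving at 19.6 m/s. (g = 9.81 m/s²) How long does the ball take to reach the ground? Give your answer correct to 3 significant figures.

The horizontal speed doesn't affect the fall. With v_y0 = 0, h = ½ g t².
t = √(2 × 13.3 / 9.81) = √2.712 = 1.65 s.

1.65 s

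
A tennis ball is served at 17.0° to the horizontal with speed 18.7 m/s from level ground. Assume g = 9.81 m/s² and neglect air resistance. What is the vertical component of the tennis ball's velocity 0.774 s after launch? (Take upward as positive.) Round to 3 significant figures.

-2.13 m/s

Initial vertical component: v_y0 = 18.7 sin 17.0° = 5.467 m/s.
v_y(t) = v_y0 − g t = 5.467 − 9.81 × 0.774 = -2.13 m/s.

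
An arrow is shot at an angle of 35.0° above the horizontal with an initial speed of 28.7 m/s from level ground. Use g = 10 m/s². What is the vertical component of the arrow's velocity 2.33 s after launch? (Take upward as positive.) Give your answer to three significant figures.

Initial vertical component: v_y0 = 28.7 sin 35.0° = 16.46 m/s.
v_y(t) = v_y0 − g t = 16.46 − 10 × 2.33 = -6.84 m/s.

-6.84 m/s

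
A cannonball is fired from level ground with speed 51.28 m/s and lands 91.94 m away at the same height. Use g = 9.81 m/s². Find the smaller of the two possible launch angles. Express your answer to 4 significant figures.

Level-ground range: R = v₀² sin(2θ)/g ⇒ sin 2θ = R g / v₀² = 91.94×9.81/51.28² = 0.3430.
2θ = arcsin(0.3430) = 20.060° or 180° − 20.060° = 159.940°.
So θ = 10.03° or θ = 79.97°.

10.03°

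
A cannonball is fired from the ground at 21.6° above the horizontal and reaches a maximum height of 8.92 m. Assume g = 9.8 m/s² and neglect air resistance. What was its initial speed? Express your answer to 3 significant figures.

At maximum height v_y = 0, so (v₀ sin θ)² = 2 g H.
v₀ sin 21.6° = √(2 × 9.8 × 8.92) = 13.22 m/s.
v₀ = 13.22 / sin 21.6° = 13.22 / 0.3681 = 35.9 m/s.

35.9 m/s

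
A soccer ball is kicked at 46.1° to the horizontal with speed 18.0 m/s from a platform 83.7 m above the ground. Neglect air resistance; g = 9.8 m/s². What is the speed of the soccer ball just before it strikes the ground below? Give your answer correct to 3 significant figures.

v_x = 18.0 cos 46.1° = 12.48 m/s is unchanged throughout.
For the vertical component, v_y² = v_y0² + 2 g h = (12.97)² + 2×9.8×83.7 = 1809, so |v_y| = 42.53 m/s.
Impact speed = √(v_x² + v_y²) = √(155.8 + 1809) = 44.3 m/s.

44.3 m/s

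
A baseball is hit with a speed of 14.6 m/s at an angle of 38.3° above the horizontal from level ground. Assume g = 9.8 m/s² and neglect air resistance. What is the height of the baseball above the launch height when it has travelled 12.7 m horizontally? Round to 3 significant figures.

4.01 m

v_x = 14.6 cos 38.3° = 11.46 m/s, v_y0 = 14.6 sin 38.3° = 9.049 m/s.
Time to reach x = 12.7 m: t = x / v_x = 12.7 / 11.46 = 1.108 s.
y = v_y0 t − ½ g t² = 9.049×1.108 − 4.900×1.108² = 4.01 m.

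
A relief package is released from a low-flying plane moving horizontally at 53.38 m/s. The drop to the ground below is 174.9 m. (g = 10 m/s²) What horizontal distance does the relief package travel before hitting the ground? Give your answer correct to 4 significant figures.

315.7 m

Initial vertical velocity is zero, so the fall time comes from h = ½ g t²: t = √(2 × 174.9 / 10) = 5.9144 s.
Horizontal motion is uniform at 53.38 m/s, so x = 53.38 × 5.9144 = 315.7 m.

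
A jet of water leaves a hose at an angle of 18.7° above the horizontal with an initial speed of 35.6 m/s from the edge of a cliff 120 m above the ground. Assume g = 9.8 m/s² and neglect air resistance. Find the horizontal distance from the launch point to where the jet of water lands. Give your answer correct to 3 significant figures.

211 m

Components: v_x = 35.6 cos 18.7° = 33.72 m/s, v_y = 35.6 sin 18.7° = 11.41 m/s.
Vertical: 0 = 120 + 11.41 t − ½(9.8) t² ⇒ 4.900 t² − 11.41 t − 120 = 0.
t = [11.41 + √(130.2 + 2352)] / 9.800 = 6.248 s.
Horizontal: R = v_x · t = 33.72 × 6.248 = 211 m.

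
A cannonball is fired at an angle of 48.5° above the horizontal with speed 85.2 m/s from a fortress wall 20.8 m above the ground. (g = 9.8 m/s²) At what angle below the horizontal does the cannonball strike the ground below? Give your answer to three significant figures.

v_x = 85.2 cos 48.5° = 56.46 m/s.
At impact |v_y| = √(v_y0² + 2 g h) = √(63.81² + 2×9.8×20.8) = 66.93 m/s.
Angle below horizontal = arctan(|v_y| / v_x) = arctan(66.93 / 56.46) = 49.9°.

49.9°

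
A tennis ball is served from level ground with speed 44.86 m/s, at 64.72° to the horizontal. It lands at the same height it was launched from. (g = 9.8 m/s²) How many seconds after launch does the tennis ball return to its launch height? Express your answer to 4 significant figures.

8.278 s

Vertical component: v_y = 44.86 sin 64.72° = 40.564 m/s.
For a projectile landing at launch height, time of flight is t = 2 v_y / g = 2 × 40.564 / 9.8 = 8.278 s.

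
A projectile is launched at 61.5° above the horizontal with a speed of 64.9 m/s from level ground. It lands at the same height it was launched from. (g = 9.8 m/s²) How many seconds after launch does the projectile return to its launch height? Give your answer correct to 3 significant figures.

11.6 s

Vertical component: v_y = 64.9 sin 61.5° = 57.04 m/s.
For a projectile landing at launch height, time of flight is t = 2 v_y / g = 2 × 57.04 / 9.8 = 11.6 s.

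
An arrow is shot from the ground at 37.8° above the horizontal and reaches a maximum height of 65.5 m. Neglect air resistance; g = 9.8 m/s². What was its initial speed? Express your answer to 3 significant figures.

At maximum height v_y = 0, so (v₀ sin θ)² = 2 g H.
v₀ sin 37.8° = √(2 × 9.8 × 65.5) = 35.83 m/s.
v₀ = 35.83 / sin 37.8° = 35.83 / 0.6129 = 58.5 m/s.

58.5 m/s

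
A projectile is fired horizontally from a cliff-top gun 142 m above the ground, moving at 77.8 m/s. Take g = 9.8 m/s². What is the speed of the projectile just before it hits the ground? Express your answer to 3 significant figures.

94.0 m/s

Fall time: t = √(2 × 142 / 9.8) = 5.383 s.
At impact: v_x = 77.8 m/s (unchanged), v_y = g t = 9.8 × 5.383 = 52.75 m/s.
Speed = √(v_x² + v_y²) = √(6053 + 2783) = 94.0 m/s.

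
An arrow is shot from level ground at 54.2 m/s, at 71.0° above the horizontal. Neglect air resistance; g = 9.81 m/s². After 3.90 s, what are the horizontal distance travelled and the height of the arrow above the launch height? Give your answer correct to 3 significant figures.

v_x = 54.2 cos 71.0° = 17.65 m/s; v_y0 = 54.2 sin 71.0° = 51.25 m/s.
x = v_x t = 17.65 × 3.90 = 68.8 m.
y = v_y0 t − ½ g t² = 51.25×3.90 − 4.905×3.90² = 125 m.

x = 68.8 m, y = 125 m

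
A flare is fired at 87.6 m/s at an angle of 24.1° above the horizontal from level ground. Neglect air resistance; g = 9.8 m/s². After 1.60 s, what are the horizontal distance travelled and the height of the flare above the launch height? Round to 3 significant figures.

v_x = 87.6 cos 24.1° = 79.96 m/s; v_y0 = 87.6 sin 24.1° = 35.77 m/s.
x = v_x t = 79.96 × 1.60 = 128 m.
y = v_y0 t − ½ g t² = 35.77×1.60 − 4.900×1.60² = 44.7 m.

x = 128 m, y = 44.7 m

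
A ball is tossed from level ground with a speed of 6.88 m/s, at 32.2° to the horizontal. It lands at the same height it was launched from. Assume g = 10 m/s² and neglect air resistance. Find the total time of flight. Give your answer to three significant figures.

Vertical component: v_y = 6.88 sin 32.2° = 3.666 m/s.
For a projectile landing at launch height, time of flight is t = 2 v_y / g = 2 × 3.666 / 10 = 0.733 s.

0.733 s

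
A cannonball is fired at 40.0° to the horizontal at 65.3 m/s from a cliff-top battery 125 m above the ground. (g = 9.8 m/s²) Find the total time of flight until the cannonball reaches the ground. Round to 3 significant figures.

10.9 s

Vertical component: v_y = 65.3 sin 40.0° = 41.97 m/s.
Taking up as positive with launch at y = 125 m, landing at y = 0: 0 = 125 + 41.97 t − ½(9.8) t².
Solving 4.900 t² − 41.97 t − 125 = 0 gives t = [41.97 + √(41.97² + 4·4.900·125)] / 9.800 = 10.9 s.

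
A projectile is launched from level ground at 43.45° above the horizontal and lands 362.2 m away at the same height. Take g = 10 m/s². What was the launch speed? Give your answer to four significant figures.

On level ground, R = v₀² sin(2θ) / g, so v₀ = √(R g / sin 2θ).
sin(2 × 43.45°) = 0.9985.
v₀ = √(362.2 × 10 / 0.9985) = √3627.4 = 60.23 m/s.

60.23 m/s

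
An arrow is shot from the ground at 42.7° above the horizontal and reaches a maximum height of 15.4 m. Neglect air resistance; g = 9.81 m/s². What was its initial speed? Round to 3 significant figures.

At maximum height v_y = 0, so (v₀ sin θ)² = 2 g H.
v₀ sin 42.7° = √(2 × 9.81 × 15.4) = 17.38 m/s.
v₀ = 17.38 / sin 42.7° = 17.38 / 0.6782 = 25.6 m/s.

25.6 m/s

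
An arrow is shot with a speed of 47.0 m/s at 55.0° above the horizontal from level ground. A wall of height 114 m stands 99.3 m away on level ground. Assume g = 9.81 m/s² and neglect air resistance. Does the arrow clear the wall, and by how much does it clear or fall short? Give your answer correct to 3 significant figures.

No — it falls 38.7 m short of clearing the wall.

v_x = 47.0 cos 55.0° = 26.96 m/s; v_y0 = 47.0 sin 55.0° = 38.50 m/s.
Time to reach the wall: t = 99.3 / 26.96 = 3.683 s.
Height at that point: y = 38.50×3.683 − 4.905×3.683² = 75.26 m.
That is 114 − 75.26 = 38.7 m below the top of the wall, so the arrow does not clear it.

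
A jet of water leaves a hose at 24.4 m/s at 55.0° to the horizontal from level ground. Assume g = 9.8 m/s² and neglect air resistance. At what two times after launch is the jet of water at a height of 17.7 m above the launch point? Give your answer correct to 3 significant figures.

1.30 s and 2.78 s

v_y0 = 24.4 sin 55.0° = 19.99 m/s.
Set y = v_y0 t − ½ g t² = 17.7: 4.900 t² − 19.99 t + 17.7 = 0.
t = [19.99 ± √(399.6 − 346.9)] / 9.8 = (19.99 ± 7.259) / 9.8, giving t = 1.30 s or t = 2.78 s.
So the jet of water is at 17.7 m at t = 1.30 s (rising) and t = 2.78 s (falling).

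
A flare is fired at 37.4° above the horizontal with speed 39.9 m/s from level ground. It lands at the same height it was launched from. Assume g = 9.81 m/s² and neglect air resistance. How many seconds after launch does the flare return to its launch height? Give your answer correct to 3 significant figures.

Vertical component: v_y = 39.9 sin 37.4° = 24.23 m/s.
For a projectile landing at launch height, time of flight is t = 2 v_y / g = 2 × 24.23 / 9.81 = 4.94 s.

4.94 s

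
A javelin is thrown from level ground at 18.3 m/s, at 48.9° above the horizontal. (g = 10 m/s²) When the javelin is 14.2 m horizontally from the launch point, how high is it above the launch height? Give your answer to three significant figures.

v_x = 18.3 cos 48.9° = 12.03 m/s, v_y0 = 18.3 sin 48.9° = 13.79 m/s.
Time to reach x = 14.2 m: t = x / v_x = 14.2 / 12.03 = 1.180 s.
y = v_y0 t − ½ g t² = 13.79×1.180 − 5.000×1.180² = 9.31 m.

9.31 m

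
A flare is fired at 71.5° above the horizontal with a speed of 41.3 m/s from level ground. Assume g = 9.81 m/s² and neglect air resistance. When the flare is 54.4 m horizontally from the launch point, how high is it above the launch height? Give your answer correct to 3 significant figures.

78.1 m

v_x = 41.3 cos 71.5° = 13.10 m/s, v_y0 = 41.3 sin 71.5° = 39.17 m/s.
Time to reach x = 54.4 m: t = x / v_x = 54.4 / 13.10 = 4.153 s.
y = v_y0 t − ½ g t² = 39.17×4.153 − 4.905×4.153² = 78.1 m.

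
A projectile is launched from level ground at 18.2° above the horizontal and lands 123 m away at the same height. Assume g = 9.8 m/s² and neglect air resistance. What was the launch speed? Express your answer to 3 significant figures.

On level ground, R = v₀² sin(2θ) / g, so v₀ = √(R g / sin 2θ).
sin(2 × 18.2°) = 0.5934.
v₀ = √(123 × 9.8 / 0.5934) = √2031 = 45.1 m/s.

45.1 m/s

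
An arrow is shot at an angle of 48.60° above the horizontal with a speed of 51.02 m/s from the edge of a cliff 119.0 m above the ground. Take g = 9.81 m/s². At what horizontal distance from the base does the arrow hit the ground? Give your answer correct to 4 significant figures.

343.6 m

Components: v_x = 51.02 cos 48.60° = 33.740 m/s, v_y = 51.02 sin 48.60° = 38.271 m/s.
Vertical: 0 = 119.0 + 38.271 t − ½(9.81) t² ⇒ 4.905 t² − 38.271 t − 119.0 = 0.
t = [38.271 + √(1464.7 + 2334.8)] / 9.810 = 10.185 s.
Horizontal: R = v_x · t = 33.740 × 10.185 = 343.6 m.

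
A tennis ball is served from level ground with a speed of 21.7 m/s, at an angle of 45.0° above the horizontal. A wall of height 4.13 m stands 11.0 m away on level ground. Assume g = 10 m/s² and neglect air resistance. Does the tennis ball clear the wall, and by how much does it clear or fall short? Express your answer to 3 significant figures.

v_x = 21.7 cos 45.0° = 15.34 m/s; v_y0 = 21.7 sin 45.0° = 15.34 m/s.
Time to reach the wall: t = 11.0 / 15.34 = 0.7171 s.
Height at that point: y = 15.34×0.7171 − 5.000×0.7171² = 8.429 m.
That is 8.429 − 4.13 = 4.30 m above the top of the wall, so the tennis ball clears it.

Yes — it clears the wall by 4.30 m.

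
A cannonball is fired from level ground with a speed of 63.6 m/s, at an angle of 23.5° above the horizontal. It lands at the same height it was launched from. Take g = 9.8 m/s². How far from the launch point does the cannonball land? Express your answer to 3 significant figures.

302 m

Components: v_x = 63.6 cos 23.5° = 58.33 m/s, v_y = 63.6 sin 23.5° = 25.36 m/s.
Time of flight (same landing height): t = 2 v_y / g = 2 × 25.36 / 9.8 = 5.176 s.
Range: R = v_x · t = 58.33 × 5.176 = 302 m.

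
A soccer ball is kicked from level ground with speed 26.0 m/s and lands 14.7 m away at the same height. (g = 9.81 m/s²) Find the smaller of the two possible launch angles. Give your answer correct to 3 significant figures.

Level-ground range: R = v₀² sin(2θ)/g ⇒ sin 2θ = R g / v₀² = 14.7×9.81/26.0² = 0.2133.
2θ = arcsin(0.2133) = 12.32° or 180° − 12.32° = 167.68°.
So θ = 6.16° or θ = 83.8°.

6.16°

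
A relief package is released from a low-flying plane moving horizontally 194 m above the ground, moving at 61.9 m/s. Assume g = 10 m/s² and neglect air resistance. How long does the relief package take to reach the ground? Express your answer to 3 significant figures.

6.23 s

The horizontal speed doesn't affect the fall. With v_y0 = 0, h = ½ g t².
t = √(2 × 194 / 10) = √38.80 = 6.23 s.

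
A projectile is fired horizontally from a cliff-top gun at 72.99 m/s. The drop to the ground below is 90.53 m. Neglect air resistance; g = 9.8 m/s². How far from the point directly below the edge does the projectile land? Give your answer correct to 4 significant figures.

Initial vertical velocity is zero, so the fall time comes from h = ½ g t²: t = √(2 × 90.53 / 9.8) = 4.2983 s.
Horizontal motion is uniform at 72.99 m/s, so x = 72.99 × 4.2983 = 313.7 m.

313.7 m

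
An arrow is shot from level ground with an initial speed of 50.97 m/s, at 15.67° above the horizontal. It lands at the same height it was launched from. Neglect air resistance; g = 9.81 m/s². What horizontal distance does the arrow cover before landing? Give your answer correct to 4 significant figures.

137.7 m

Components: v_x = 50.97 cos 15.67° = 49.076 m/s, v_y = 50.97 sin 15.67° = 13.767 m/s.
Time of flight (same landing height): t = 2 v_y / g = 2 × 13.767 / 9.81 = 2.8067 s.
Range: R = v_x · t = 49.076 × 2.8067 = 137.7 m.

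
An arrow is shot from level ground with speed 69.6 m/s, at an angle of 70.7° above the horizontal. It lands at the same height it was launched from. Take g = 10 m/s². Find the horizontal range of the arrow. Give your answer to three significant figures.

302 m

For level ground, R = v₀² sin(2θ) / g.
sin(2 × 70.7°) = sin 141.4° = 0.6239.
R = (69.6)² × 0.6239 / 10 = 302 m.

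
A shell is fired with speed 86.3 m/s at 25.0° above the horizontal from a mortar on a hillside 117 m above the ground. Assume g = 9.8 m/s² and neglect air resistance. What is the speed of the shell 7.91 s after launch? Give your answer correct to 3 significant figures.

v_x = 86.3 cos 25.0° = 78.21 m/s (constant).
v_y(t) = 86.3 sin 25.0° − g t = 36.47 − 9.8 × 7.91 = -41.05 m/s.
Speed = √(v_x² + v_y²) = √(6117 + 1685) = 88.3 m/s.

88.3 m/s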